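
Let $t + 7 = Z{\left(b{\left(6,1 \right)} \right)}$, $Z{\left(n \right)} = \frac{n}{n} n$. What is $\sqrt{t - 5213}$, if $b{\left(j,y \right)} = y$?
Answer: $i \sqrt{5219} \approx 72.243 i$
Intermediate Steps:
$Z{\left(n \right)} = n$ ($Z{\left(n \right)} = 1 n = n$)
$t = -6$ ($t = -7 + 1 = -6$)
$\sqrt{t - 5213} = \sqrt{-6 - 5213} = \sqrt{-5219} = i \sqrt{5219}$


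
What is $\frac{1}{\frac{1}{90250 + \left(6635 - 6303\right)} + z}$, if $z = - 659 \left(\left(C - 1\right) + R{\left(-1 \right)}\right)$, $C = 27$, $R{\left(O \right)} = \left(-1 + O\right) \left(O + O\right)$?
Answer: $- \frac{90582}{1790806139} \approx -5.0582 \cdot 10^{-5}$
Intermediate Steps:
$R{\left(O \right)} = 2 O \left(-1 + O\right)$ ($R{\left(O \right)} = \left(-1 + O\right) 2 O = 2 O \left(-1 + O\right)$)
$z = -19770$ ($z = - 659 \left(\left(27 - 1\right) + 2 \left(-1\right) \left(-1 - 1\right)\right) = - 659 \left(26 + 2 \left(-1\right) \left(-2\right)\right) = - 659 \left(26 + 4\right) = \left(-659\right) 30 = -19770$)
$\frac{1}{\frac{1}{90250 + \left(6635 - 6303\right)} + z} = \frac{1}{\frac{1}{90250 + \left(6635 - 6303\right)} - 19770} = \frac{1}{\frac{1}{90250 + 332} - 19770} = \frac{1}{\frac{1}{90582} - 19770} = \frac{1}{- \frac{1790806139}{90582}} = - \frac{90582}{1790806139}$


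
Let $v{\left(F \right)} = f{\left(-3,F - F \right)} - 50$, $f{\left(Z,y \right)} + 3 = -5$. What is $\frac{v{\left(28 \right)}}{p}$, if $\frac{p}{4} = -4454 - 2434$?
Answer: $\frac{29}{13776} \approx 0.0021051$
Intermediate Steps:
$f{\left(Z,y \right)} = -8$ ($f{\left(Z,y \right)} = -3 - 5 = -8$)
$v{\left(F \right)} = -58$ ($v{\left(F \right)} = -8 - 50 = -58$)
$p = -27552$ ($p = 4 \left(-4454 - 2434\right) = 4 \left(-6888\right) = -27552$)
$\frac{v{\left(28 \right)}}{p} = - \frac{58}{-27552} = \left(-58\right) \left(- \frac{1}{27552}\right) = \frac{29}{13776}$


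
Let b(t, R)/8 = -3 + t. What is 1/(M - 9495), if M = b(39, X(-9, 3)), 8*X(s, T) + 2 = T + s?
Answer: -1/9207 ≈ -0.00010861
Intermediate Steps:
X(s, T) = -¼ + T/8 + s/8 (X(s, T) = -¼ + (T + s)/8 = -¼ + (T/8 + s/8) = -¼ + T/8 + s/8)
b(t, R) = -24 + 8*t (b(t, R) = 8*(-3 + t) = -24 + 8*t)
M = 288 (M = -24 + 8*39 = -24 + 312 = 288)
1/(M - 9495) = 1/(288 - 9495) = 1/(-9207) = -1/9207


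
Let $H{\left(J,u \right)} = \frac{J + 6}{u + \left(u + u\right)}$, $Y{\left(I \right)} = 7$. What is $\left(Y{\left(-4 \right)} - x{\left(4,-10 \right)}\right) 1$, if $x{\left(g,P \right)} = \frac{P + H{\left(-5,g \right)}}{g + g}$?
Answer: $\frac{791}{96} \approx 8.2396$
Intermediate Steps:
$H{\left(J,u \right)} = \frac{6 + J}{3 u}$ ($H{\left(J,u \right)} = \frac{6 + J}{u + 2 u} = \frac{6 + J}{3 u}$)
$x{\left(g,P \right)} = \frac{P + \frac{1}{3 g}}{2 g}$ ($x{\left(g,P \right)} = \frac{P + \frac{6 - 5}{3 g}}{g + g} = \frac{P + \frac{1}{3} \frac{1}{g} 1}{2 g} = \left(P + \frac{1}{3 g}\right) \frac{1}{2 g} = \frac{P + \frac{1}{3 g}}{2 g}$)
$\left(Y{\left(-4 \right)} - x{\left(4,-10 \right)}\right) 1 = \left(7 - \frac{1 + 3 \left(-10\right) 4}{6 \cdot 16}\right) 1 = \left(7 - \frac{1}{6} \cdot \frac{1}{16} \left(1 - 120\right)\right) 1 = \left(7 - \frac{1}{6} \cdot \frac{1}{16} \left(-119\right)\right) 1 = \left(7 - - \frac{119}{96}\right) 1 = \left(7 + \frac{119}{96}\right) 1 = \frac{791}{96} \cdot 1 = \frac{791}{96}$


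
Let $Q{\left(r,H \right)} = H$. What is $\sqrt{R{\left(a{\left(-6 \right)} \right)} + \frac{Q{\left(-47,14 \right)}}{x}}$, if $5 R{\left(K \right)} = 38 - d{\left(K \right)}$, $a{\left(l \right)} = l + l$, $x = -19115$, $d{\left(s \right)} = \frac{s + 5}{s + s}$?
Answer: $\frac{43 \sqrt{214584990}}{229380} \approx 2.7461$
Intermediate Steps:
$d{\left(s \right)} = \frac{5 + s}{2 s}$
$a{\left(l \right)} = 2 l$
$R{\left(K \right)} = \frac{38}{5} - \frac{5 + K}{10 K}$ ($R{\left(K \right)} = \frac{38 - \frac{5 + K}{2 K}}{5} = \frac{38}{5} - \frac{5 + K}{10 K}$)
$\sqrt{R{\left(a{\left(-6 \right)} \right)} + \frac{Q{\left(-47,14 \right)}}{x}} = \sqrt{\frac{-1 + 15 \cdot 2 \left(-6\right)}{2 \cdot 2 \left(-6\right)} + \frac{14}{-19115}} = \sqrt{\frac{-1 + 15 \left(-12\right)}{2 \left(-12\right)} + 14 \left(- \frac{1}{19115}\right)} = \sqrt{\frac{1}{2} \left(- \frac{1}{12}\right) \left(-1 - 180\right) - \frac{14}{19115}} = \sqrt{\frac{1}{2} \left(- \frac{1}{12}\right) \left(-181\right) - \frac{14}{19115}} = \sqrt{\frac{181}{24} - \frac{14}{19115}} = \sqrt{\frac{3459479}{458760}} = \frac{43 \sqrt{214584990}}{229380}$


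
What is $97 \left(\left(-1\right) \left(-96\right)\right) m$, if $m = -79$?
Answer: $-735648$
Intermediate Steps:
$97 \left(\left(-1\right) \left(-96\right)\right) m = 97 \left(\left(-1\right) \left(-96\right)\right) \left(-79\right) = 97 \cdot 96 \left(-79\right) = 9312 \left(-79\right) = -735648$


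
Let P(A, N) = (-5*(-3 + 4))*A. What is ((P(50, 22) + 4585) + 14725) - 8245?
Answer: 10815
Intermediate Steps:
P(A, N) = -5*A (P(A, N) = (-5*1)*A = -5*A)
((P(50, 22) + 4585) + 14725) - 8245 = ((-5*50 + 4585) + 14725) - 8245 = ((-250 + 4585) + 14725) - 8245 = (4335 + 14725) - 8245 = 19060 - 8245 = 10815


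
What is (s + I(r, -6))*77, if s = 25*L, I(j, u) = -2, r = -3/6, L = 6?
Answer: 11396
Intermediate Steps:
r = -1/2 (r = -3*1/6 = -1/2 ≈ -0.50000)
s = 150 (s = 25*6 = 150)
(s + I(r, -6))*77 = (150 - 2)*77 = 148*77 = 11396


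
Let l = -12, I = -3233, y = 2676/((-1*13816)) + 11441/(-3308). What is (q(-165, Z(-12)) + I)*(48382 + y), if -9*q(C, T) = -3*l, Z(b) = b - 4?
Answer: -894646710853623/5712916 ≈ -1.5660e+8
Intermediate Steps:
Z(b) = -4 + b
y = -20865133/5712916 (y = 2676/(-13816) + 11441*(-1/3308) = 2676*(-1/13816) - 11441/3308 = -669/3454 - 11441/3308 = -20865133/5712916 ≈ -3.6523)
q(C, T) = -4 (q(C, T) = -(-1)*(-12)/3 = -⅑*36 = -4)
(q(-165, Z(-12)) + I)*(48382 + y) = (-4 - 3233)*(48382 - 20865133/5712916) = -3237*276381436779/5712916 = -894646710853623/5712916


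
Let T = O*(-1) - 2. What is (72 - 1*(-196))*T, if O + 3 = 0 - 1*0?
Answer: 268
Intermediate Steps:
O = -3 (O = -3 + (0 - 1*0) = -3 + (0 + 0) = -3 + 0 = -3)
T = 1 (T = -3*(-1) - 2 = 3 - 2 = 1)
(72 - 1*(-196))*T = (72 - 1*(-196))*1 = (72 + 196)*1 = 268*1 = 268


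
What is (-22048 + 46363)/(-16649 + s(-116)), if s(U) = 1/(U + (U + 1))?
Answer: -1123353/769184 ≈ -1.4604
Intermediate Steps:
s(U) = 1/(1 + 2*U) (s(U) = 1/(U + (1 + U)) = 1/(1 + 2*U))
(-22048 + 46363)/(-16649 + s(-116)) = (-22048 + 46363)/(-16649 + 1/(1 + 2*(-116))) = 24315/(-16649 + 1/(1 - 232)) = 24315/(-16649 + 1/(-231)) = 24315/(-16649 - 1/231) = 24315/(-3845920/231) = 24315*(-231/3845920) = -1123353/769184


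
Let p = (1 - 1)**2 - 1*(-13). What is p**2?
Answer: 169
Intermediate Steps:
p = 13 (p = 0**2 + 13 = 0 + 13 = 13)
p**2 = 13**2 = 169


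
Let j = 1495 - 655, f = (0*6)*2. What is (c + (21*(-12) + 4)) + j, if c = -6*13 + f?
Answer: 514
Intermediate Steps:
f = 0 (f = 0*2 = 0)
c = -78 (c = -6*13 + 0 = -78 + 0 = -78)
j = 840
(c + (21*(-12) + 4)) + j = (-78 + (21*(-12) + 4)) + 840 = (-78 + (-252 + 4)) + 840 = (-78 - 248) + 840 = -326 + 840 = 514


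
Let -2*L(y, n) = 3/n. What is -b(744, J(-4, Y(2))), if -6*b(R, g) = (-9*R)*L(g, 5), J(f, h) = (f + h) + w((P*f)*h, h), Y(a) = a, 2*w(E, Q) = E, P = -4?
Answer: 1674/5 ≈ 334.80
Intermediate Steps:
L(y, n) = -3/(2*n)
w(E, Q) = E/2
J(f, h) = f + h - 2*f*h (J(f, h) = (f + h) + ((-4*f)*h)/2 = (f + h) + (-4*f*h)/2 = (f + h) - 2*f*h = f + h - 2*f*h)
b(R, g) = -9*R/20 (b(R, g) = -(-9*R)*(-3/2/5)/6 = -(-9*R)*(-3/2*⅕)/6 = -(-9*R)*(-3)/(6*10) = -9*R/20)
-b(744, J(-4, Y(2))) = -(-9)*744/20 = -1*(-1674/5) = 1674/5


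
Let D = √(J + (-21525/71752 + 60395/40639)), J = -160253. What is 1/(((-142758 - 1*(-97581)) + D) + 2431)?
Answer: -124644323603888/5328513539767739467 - 2*I*√340641071450638326891258/5328513539767739467 ≈ -2.3392e-5 - 2.1906e-7*I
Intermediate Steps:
D = I*√340641071450638326891258/1457964764 (D = √(-160253 + (-21525/71752 + 60395/40639)) = √(-160253 + 3458707565/2915929528) = √(-467282995943019/2915929528) = I*√340641071450638326891258/1457964764 ≈ 400.31*I)
1/(((-142758 - 1*(-97581)) + D) + 2431) = 1/(((-142758 - 1*(-97581)) + I*√340641071450638326891258/1457964764) + 2431) = 1/(((-142758 + 97581) + I*√340641071450638326891258/1457964764) + 2431) = 1/((-45177 + I*√340641071450638326891258/1457964764) + 2431) = 1/(-42746 + I*√340641071450638326891258/1457964764)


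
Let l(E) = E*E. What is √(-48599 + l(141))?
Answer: I*√28718 ≈ 169.46*I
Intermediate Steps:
l(E) = E²
√(-48599 + l(141)) = √(-48599 + 141²) = √(-48599 + 19881) = √(-28718) = I*√28718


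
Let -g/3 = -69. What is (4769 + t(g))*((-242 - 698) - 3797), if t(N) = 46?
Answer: -22808655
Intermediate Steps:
g = 207 (g = -3*(-69) = 207)
(4769 + t(g))*((-242 - 698) - 3797) = (4769 + 46)*((-242 - 698) - 3797) = 4815*(-940 - 3797) = 4815*(-4737) = -22808655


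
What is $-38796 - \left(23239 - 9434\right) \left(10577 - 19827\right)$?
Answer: $127657454$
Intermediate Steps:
$-38796 - \left(23239 - 9434\right) \left(10577 - 19827\right) = -38796 - 13805 \left(-9250\right) = -38796 - -127696250 = -38796 + 127696250 = 127657454$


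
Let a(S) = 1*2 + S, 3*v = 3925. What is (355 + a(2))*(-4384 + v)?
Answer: -3312493/3 ≈ -1.1042e+6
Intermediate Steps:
v = 3925/3 (v = (⅓)*3925 = 3925/3 ≈ 1308.3)
a(S) = 2 + S
(355 + a(2))*(-4384 + v) = (355 + (2 + 2))*(-4384 + 3925/3) = (355 + 4)*(-9227/3) = 359*(-9227/3) = -3312493/3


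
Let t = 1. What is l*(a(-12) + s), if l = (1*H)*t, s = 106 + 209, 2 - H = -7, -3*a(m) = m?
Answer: 2871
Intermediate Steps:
a(m) = -m/3
H = 9 (H = 2 - 1*(-7) = 2 + 7 = 9)
s = 315
l = 9 (l = (1*9)*1 = 9*1 = 9)
l*(a(-12) + s) = 9*(-⅓*(-12) + 315) = 9*(4 + 315) = 9*319 = 2871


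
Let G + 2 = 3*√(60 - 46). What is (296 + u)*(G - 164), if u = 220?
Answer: -85656 + 1548*√14 ≈ -79864.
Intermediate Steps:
G = -2 + 3*√14 (G = -2 + 3*√(60 - 46) = -2 + 3*√14 ≈ 9.2250)
(296 + u)*(G - 164) = (296 + 220)*((-2 + 3*√14) - 164) = 516*(-166 + 3*√14) = -85656 + 1548*√14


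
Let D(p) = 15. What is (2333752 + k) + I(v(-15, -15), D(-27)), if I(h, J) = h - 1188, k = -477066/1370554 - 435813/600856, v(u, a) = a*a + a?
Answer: 960525777553539239/411752797112 ≈ 2.3328e+6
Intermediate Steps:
v(u, a) = a + a² (v(u, a) = a² + a = a + a²)
k = -441976609449/411752797112 (k = -477066*1/1370554 - 435813*1/600856 = -238533/685277 - 435813/600856 = -441976609449/411752797112 ≈ -1.0734)
I(h, J) = -1188 + h
(2333752 + k) + I(v(-15, -15), D(-27)) = (2333752 - 441976609449/411752797112) + (-1188 - 15*(1 - 15)) = 960928471789114775/411752797112 + (-1188 - 15*(-14)) = 960928471789114775/411752797112 + (-1188 + 210) = 960928471789114775/411752797112 - 978 = 960525777553539239/411752797112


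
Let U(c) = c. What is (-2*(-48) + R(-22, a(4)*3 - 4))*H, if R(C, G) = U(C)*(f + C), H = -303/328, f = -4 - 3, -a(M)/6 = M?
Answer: -111201/164 ≈ -678.05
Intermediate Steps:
a(M) = -6*M
f = -7
H = -303/328 (H = -303*1/328 = -303/328 ≈ -0.92378)
R(C, G) = C*(-7 + C)
(-2*(-48) + R(-22, a(4)*3 - 4))*H = (-2*(-48) - 22*(-7 - 22))*(-303/328) = (96 - 22*(-29))*(-303/328) = (96 + 638)*(-303/328) = 734*(-303/328) = -111201/164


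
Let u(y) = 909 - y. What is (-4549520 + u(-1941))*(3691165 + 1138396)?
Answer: -21958420111870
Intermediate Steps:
(-4549520 + u(-1941))*(3691165 + 1138396) = (-4549520 + (909 - 1*(-1941)))*(3691165 + 1138396) = (-4549520 + (909 + 1941))*4829561 = (-4549520 + 2850)*4829561 = -4546670*4829561 = -21958420111870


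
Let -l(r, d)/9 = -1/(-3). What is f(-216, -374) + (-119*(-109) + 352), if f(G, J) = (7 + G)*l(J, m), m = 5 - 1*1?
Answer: 13950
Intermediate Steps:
m = 4 (m = 5 - 1 = 4)
l(r, d) = -3 (l(r, d) = -(-9)/(-3) = -(-9)*(-1)/3 = -9*⅓ = -3)
f(G, J) = -21 - 3*G (f(G, J) = (7 + G)*(-3) = -21 - 3*G)
f(-216, -374) + (-119*(-109) + 352) = (-21 - 3*(-216)) + (-119*(-109) + 352) = (-21 + 648) + (12971 + 352) = 627 + 13323 = 13950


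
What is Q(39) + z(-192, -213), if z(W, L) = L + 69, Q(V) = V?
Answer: -105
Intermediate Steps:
z(W, L) = 69 + L
Q(39) + z(-192, -213) = 39 + (69 - 213) = 39 - 144 = -105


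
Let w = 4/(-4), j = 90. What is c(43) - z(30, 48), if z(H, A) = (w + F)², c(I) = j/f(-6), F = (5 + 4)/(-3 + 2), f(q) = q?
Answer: -115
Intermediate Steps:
w = -1 (w = 4*(-¼) = -1)
F = -9 (F = 9/(-1) = 9*(-1) = -9)
c(I) = -15 (c(I) = 90/(-6) = 90*(-⅙) = -15)
z(H, A) = 100 (z(H, A) = (-1 - 9)² = (-10)² = 100)
c(43) - z(30, 48) = -15 - 1*100 = -15 - 100 = -115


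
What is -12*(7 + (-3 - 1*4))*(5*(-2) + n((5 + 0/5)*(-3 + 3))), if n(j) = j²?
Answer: 0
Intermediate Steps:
-12*(7 + (-3 - 1*4))*(5*(-2) + n((5 + 0/5)*(-3 + 3))) = -12*(7 + (-3 - 1*4))*(5*(-2) + ((5 + 0/5)*(-3 + 3))²) = -12*(7 + (-3 - 4))*(-10 + ((5 + 0*(⅕))*0)²) = -12*(7 - 7)*(-10 + ((5 + 0)*0)²) = -0*(-10 + (5*0)²) = -0*(-10 + 0²) = -0*(-10 + 0) = -0*(-10) = -12*0 = 0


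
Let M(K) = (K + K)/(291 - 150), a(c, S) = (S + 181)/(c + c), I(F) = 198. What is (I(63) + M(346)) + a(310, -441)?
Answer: 885077/4371 ≈ 202.49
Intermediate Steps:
a(c, S) = (181 + S)/(2*c) (a(c, S) = (181 + S)/((2*c)) = (181 + S)*(1/(2*c)) = (181 + S)/(2*c))
M(K) = 2*K/141 (M(K) = (2*K)/141 = (2*K)*(1/141) = 2*K/141)
(I(63) + M(346)) + a(310, -441) = (198 + (2/141)*346) + (½)*(181 - 441)/310 = (198 + 692/141) + (½)*(1/310)*(-260) = 28610/141 - 13/31 = 885077/4371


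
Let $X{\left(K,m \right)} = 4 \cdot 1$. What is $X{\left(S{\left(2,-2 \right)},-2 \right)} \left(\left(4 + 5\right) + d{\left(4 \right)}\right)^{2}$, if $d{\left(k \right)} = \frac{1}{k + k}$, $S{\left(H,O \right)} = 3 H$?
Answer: $\frac{5329}{16} \approx 333.06$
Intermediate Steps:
$d{\left(k \right)} = \frac{1}{2 k}$
$X{\left(K,m \right)} = 4$
$X{\left(S{\left(2,-2 \right)},-2 \right)} \left(\left(4 + 5\right) + d{\left(4 \right)}\right)^{2} = 4 \left(\left(4 + 5\right) + \frac{1}{2 \cdot 4}\right)^{2} = 4 \left(9 + \frac{1}{2} \cdot \frac{1}{4}\right)^{2} = 4 \left(9 + \frac{1}{8}\right)^{2} = 4 \left(\frac{73}{8}\right)^{2} = 4 \cdot \frac{5329}{64} = \frac{5329}{16}$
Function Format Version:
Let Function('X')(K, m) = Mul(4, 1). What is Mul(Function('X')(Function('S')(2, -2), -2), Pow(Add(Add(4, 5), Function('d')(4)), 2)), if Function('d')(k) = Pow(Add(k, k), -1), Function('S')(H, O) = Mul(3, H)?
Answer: Rational(5329, 16) ≈ 333.06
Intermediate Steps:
Function('d')(k) = Mul(Rational(1, 2), Pow(k, -1)) (Function('d')(k) = Pow(Mul(2, k), -1) = Mul(Rational(1, 2), Pow(k, -1)))
Function('X')(K, m) = 4
Mul(Function('X')(Function('S')(2, -2), -2), Pow(Add(Add(4, 5), Function('d')(4)), 2)) = Mul(4, Pow(Add(Add(4, 5), Mul(Rational(1, 2), Pow(4, -1))), 2)) = Mul(4, Pow(Add(9, Mul(Rational(1, 2), Rational(1, 4))), 2)) = Mul(4, Pow(Add(9, Rational(1, 8)), 2)) = Mul(4, Pow(Rational(73, 8), 2)) = Mul(4, Rational(5329, 64)) = Rational(5329, 16)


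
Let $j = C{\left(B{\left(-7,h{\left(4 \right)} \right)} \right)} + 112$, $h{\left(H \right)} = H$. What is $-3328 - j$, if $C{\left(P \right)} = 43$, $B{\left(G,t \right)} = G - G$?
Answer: $-3483$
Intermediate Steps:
$B{\left(G,t \right)} = 0$
$j = 155$ ($j = 43 + 112 = 155$)
$-3328 - j = -3328 - 155 = -3483$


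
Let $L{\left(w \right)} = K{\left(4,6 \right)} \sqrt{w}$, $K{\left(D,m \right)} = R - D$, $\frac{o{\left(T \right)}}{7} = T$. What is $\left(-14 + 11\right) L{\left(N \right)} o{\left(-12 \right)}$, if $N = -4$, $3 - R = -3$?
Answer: $1008 i \approx 1008.0 i$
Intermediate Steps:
$R = 6$ ($R = 3 - -3 = 3 + 3 = 6$)
$o{\left(T \right)} = 7 T$
$K{\left(D,m \right)} = 6 - D$
$L{\left(w \right)} = 2 \sqrt{w}$ ($L{\left(w \right)} = \left(6 - 4\right) \sqrt{w} = 2 \sqrt{w}$)
$\left(-14 + 11\right) L{\left(N \right)} o{\left(-12 \right)} = \left(-14 + 11\right) 2 \sqrt{-4} \cdot 7 \left(-12\right) = - 3 \cdot 2 \cdot 2 i \left(-84\right) = - 3 \cdot 4 i \left(-84\right) = - 12 i \left(-84\right) = 1008 i$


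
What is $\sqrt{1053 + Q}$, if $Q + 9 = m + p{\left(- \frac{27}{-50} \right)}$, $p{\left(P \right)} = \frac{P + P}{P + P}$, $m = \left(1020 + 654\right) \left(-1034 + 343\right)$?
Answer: $i \sqrt{1155689} \approx 1075.0 i$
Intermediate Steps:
$m = -1156734$ ($m = 1674 \left(-691\right) = -1156734$)
$p{\left(P \right)} = 1$ ($p{\left(P \right)} = \frac{2 P}{2 P} = 2 P \frac{1}{2 P} = 1$)
$Q = -1156742$ ($Q = -9 + \left(-1156734 + 1\right) = -9 - 1156733 = -1156742$)
$\sqrt{1053 + Q} = \sqrt{1053 - 1156742} = \sqrt{-1155689} = i \sqrt{1155689}$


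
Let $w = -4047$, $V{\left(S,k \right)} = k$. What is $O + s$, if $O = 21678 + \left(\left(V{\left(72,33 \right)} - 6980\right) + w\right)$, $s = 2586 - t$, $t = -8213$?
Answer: $21483$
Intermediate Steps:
$s = 10799$ ($s = 2586 - -8213 = 2586 + 8213 = 10799$)
$O = 10684$ ($O = 21678 + \left(\left(33 - 6980\right) - 4047\right) = 21678 - 10994 = 10684$)
$O + s = 10684 + 10799 = 21483$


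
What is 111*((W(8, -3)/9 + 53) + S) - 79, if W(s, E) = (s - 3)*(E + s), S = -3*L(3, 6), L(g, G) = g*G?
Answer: 355/3 ≈ 118.33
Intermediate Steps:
L(g, G) = G*g
S = -54 (S = -18*3 = -3*18 = -54)
W(s, E) = (-3 + s)*(E + s)
111*((W(8, -3)/9 + 53) + S) - 79 = 111*(((8² - 3*(-3) - 3*8 - 3*8)/9 + 53) - 54) - 79 = 111*(((64 + 9 - 24 - 24)*(⅑) + 53) - 54) - 79 = 111*((25*(⅑) + 53) - 54) - 79 = 111*((25/9 + 53) - 54) - 79 = 111*(502/9 - 54) - 79 = 111*(16/9) - 79 = 592/3 - 79 = 355/3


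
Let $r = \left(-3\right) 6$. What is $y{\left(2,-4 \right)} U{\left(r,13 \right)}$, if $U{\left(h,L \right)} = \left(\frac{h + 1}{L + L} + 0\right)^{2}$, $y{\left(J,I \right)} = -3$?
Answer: $- \frac{867}{676} \approx -1.2825$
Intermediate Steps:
$r = -18$
$U{\left(h,L \right)} = \frac{\left(1 + h\right)^{2}}{4 L^{2}}$ ($U{\left(h,L \right)} = \left(\frac{1 + h}{2 L} + 0\right)^{2} = \left(\frac{1 + h}{2 L}\right)^{2} = \frac{\left(1 + h\right)^{2}}{4 L^{2}}$)
$y{\left(2,-4 \right)} U{\left(r,13 \right)} = - 3 \frac{\left(1 - 18\right)^{2}}{4 \cdot 169} = - 3 \cdot \frac{1}{4} \cdot \frac{1}{169} \left(-17\right)^{2} = - 3 \cdot \frac{1}{4} \cdot \frac{1}{169} \cdot 289 = \left(-3\right) \frac{289}{676} = - \frac{867}{676}$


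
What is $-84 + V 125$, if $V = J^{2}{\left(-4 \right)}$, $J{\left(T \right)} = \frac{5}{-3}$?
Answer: $\frac{2369}{9} \approx 263.22$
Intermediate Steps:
$J{\left(T \right)} = - \frac{5}{3}$ ($J{\left(T \right)} = 5 \left(- \frac{1}{3}\right) = - \frac{5}{3}$)
$V = \frac{25}{9}$ ($V = \left(- \frac{5}{3}\right)^{2} = \frac{25}{9} \approx 2.7778$)
$-84 + V 125 = -84 + \frac{25}{9} \cdot 125 = -84 + \frac{3125}{9} = \frac{2369}{9}$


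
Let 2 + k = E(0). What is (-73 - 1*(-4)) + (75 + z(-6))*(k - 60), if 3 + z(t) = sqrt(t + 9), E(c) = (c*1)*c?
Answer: -4533 - 62*sqrt(3) ≈ -4640.4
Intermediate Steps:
E(c) = c**2 (E(c) = c*c = c**2)
z(t) = -3 + sqrt(9 + t) (z(t) = -3 + sqrt(t + 9) = -3 + sqrt(9 + t))
k = -2 (k = -2 + 0**2 = -2 + 0 = -2)
(-73 - 1*(-4)) + (75 + z(-6))*(k - 60) = (-73 - 1*(-4)) + (75 + (-3 + sqrt(9 - 6)))*(-2 - 60) = (-73 + 4) + (75 + (-3 + sqrt(3)))*(-62) = -69 + (72 + sqrt(3))*(-62) = -69 + (-4464 - 62*sqrt(3)) = -4533 - 62*sqrt(3)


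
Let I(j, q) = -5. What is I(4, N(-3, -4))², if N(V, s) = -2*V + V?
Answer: 25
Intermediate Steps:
N(V, s) = -V
I(4, N(-3, -4))² = (-5)² = 25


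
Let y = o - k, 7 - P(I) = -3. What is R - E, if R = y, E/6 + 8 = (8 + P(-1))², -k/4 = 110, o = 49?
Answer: -1407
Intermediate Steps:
k = -440 (k = -4*110 = -440)
P(I) = 10 (P(I) = 7 - 1*(-3) = 7 + 3 = 10)
y = 489 (y = 49 - 1*(-440) = 49 + 440 = 489)
E = 1896 (E = -48 + 6*(8 + 10)² = -48 + 6*18² = -48 + 6*324 = -48 + 1944 = 1896)
R = 489
R - E = 489 - 1*1896 = 489 - 1896 = -1407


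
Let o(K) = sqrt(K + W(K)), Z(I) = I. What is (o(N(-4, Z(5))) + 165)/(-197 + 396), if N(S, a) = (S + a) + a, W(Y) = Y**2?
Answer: 165/199 + sqrt(42)/199 ≈ 0.86171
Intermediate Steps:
N(S, a) = S + 2*a
o(K) = sqrt(K + K**2)
(o(N(-4, Z(5))) + 165)/(-197 + 396) = (sqrt((-4 + 2*5)*(1 + (-4 + 2*5))) + 165)/(-197 + 396) = (sqrt((-4 + 10)*(1 + (-4 + 10))) + 165)/199 = (sqrt(6*(1 + 6)) + 165)*(1/199) = (sqrt(6*7) + 165)*(1/199) = (sqrt(42) + 165)*(1/199) = (165 + sqrt(42))*(1/199) = 165/199 + sqrt(42)/199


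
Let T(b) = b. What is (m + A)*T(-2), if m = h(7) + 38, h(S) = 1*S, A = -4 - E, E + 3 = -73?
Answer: -234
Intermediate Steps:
E = -76 (E = -3 - 73 = -76)
A = 72 (A = -4 - 1*(-76) = -4 + 76 = 72)
h(S) = S
m = 45 (m = 7 + 38 = 45)
(m + A)*T(-2) = (45 + 72)*(-2) = 117*(-2) = -234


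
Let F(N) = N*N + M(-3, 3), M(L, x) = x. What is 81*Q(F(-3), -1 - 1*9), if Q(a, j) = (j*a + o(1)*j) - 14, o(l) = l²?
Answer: -11664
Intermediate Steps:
F(N) = 3 + N² (F(N) = N*N + 3 = N² + 3 = 3 + N²)
Q(a, j) = -14 + j + a*j (Q(a, j) = (j*a + 1²*j) - 14 = (a*j + 1*j) - 14 = (a*j + j) - 14 = (j + a*j) - 14 = -14 + j + a*j)
81*Q(F(-3), -1 - 1*9) = 81*(-14 + (-1 - 1*9) + (3 + (-3)²)*(-1 - 1*9)) = 81*(-14 + (-1 - 9) + (3 + 9)*(-1 - 9)) = 81*(-14 - 10 + 12*(-10)) = 81*(-14 - 10 - 120) = 81*(-144) = -11664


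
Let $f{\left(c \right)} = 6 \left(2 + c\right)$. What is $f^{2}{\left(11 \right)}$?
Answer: $6084$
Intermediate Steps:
$f{\left(c \right)} = 12 + 6 c$
$f^{2}{\left(11 \right)} = \left(12 + 6 \cdot 11\right)^{2} = \left(12 + 66\right)^{2} = 78^{2} = 6084$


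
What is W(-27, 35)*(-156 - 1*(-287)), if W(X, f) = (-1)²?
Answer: 131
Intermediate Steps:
W(X, f) = 1
W(-27, 35)*(-156 - 1*(-287)) = 1*(-156 - 1*(-287)) = 1*(-156 + 287) = 1*131 = 131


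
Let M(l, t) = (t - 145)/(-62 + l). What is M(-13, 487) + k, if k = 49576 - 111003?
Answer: -1535789/25 ≈ -61432.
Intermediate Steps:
M(l, t) = (-145 + t)/(-62 + l)
k = -61427
M(-13, 487) + k = (-145 + 487)/(-62 - 13) - 61427 = 342/(-75) - 61427 = -1/75*342 - 61427 = -114/25 - 61427 = -1535789/25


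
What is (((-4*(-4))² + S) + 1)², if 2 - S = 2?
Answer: 66049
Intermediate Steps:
S = 0 (S = 2 - 1*2 = 2 - 2 = 0)
(((-4*(-4))² + S) + 1)² = (((-4*(-4))² + 0) + 1)² = ((16² + 0) + 1)² = ((256 + 0) + 1)² = (256 + 1)² = 257² = 66049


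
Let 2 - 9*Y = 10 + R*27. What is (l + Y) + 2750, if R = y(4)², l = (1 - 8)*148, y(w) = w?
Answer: 14986/9 ≈ 1665.1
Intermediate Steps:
l = -1036 (l = -7*148 = -1036)
R = 16 (R = 4² = 16)
Y = -440/9 (Y = 2/9 - (10 + 16*27)/9 = 2/9 - (10 + 432)/9 = 2/9 - ⅑*442 = 2/9 - 442/9 = -440/9 ≈ -48.889)
(l + Y) + 2750 = (-1036 - 440/9) + 2750 = -9764/9 + 2750 = 14986/9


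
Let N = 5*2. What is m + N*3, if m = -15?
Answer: 15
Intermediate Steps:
N = 10
m + N*3 = -15 + 10*3 = -15 + 30 = 15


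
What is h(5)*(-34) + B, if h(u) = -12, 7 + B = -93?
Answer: 308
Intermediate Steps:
B = -100 (B = -7 - 93 = -100)
h(5)*(-34) + B = -12*(-34) - 100 = 408 - 100 = 308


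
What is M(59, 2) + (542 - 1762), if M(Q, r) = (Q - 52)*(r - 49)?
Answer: -1549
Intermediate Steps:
M(Q, r) = (-52 + Q)*(-49 + r)
M(59, 2) + (542 - 1762) = (2548 - 52*2 - 49*59 + 59*2) + (542 - 1762) = (2548 - 104 - 2891 + 118) - 1220 = -329 - 1220 = -1549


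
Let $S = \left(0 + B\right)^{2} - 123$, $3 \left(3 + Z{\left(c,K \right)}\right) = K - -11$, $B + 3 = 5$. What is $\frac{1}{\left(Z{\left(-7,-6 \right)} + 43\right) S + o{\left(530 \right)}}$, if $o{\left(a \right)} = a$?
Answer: $- \frac{3}{13285} \approx -0.00022582$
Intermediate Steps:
$B = 2$ ($B = -3 + 5 = 2$)
$Z{\left(c,K \right)} = \frac{2}{3} + \frac{K}{3}$ ($Z{\left(c,K \right)} = -3 + \frac{K - -11}{3} = -3 + \frac{K + 11}{3} = -3 + \frac{11 + K}{3} = -3 + \left(\frac{11}{3} + \frac{K}{3}\right) = \frac{2}{3} + \frac{K}{3}$)
$S = -119$ ($S = \left(0 + 2\right)^{2} - 123 = 2^{2} - 123 = 4 - 123 = -119$)
$\frac{1}{\left(Z{\left(-7,-6 \right)} + 43\right) S + o{\left(530 \right)}} = \frac{1}{\left(\left(\frac{2}{3} + \frac{1}{3} \left(-6\right)\right) + 43\right) \left(-119\right) + 530} = \frac{1}{\left(\left(\frac{2}{3} - 2\right) + 43\right) \left(-119\right) + 530} = \frac{1}{\left(- \frac{4}{3} + 43\right) \left(-119\right) + 530} = \frac{1}{\frac{125}{3} \left(-119\right) + 530} = \frac{1}{- \frac{14875}{3} + 530} = \frac{1}{- \frac{13285}{3}} = - \frac{3}{13285}$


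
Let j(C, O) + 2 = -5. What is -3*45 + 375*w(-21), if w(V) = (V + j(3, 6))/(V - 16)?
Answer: 5505/37 ≈ 148.78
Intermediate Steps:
j(C, O) = -7 (j(C, O) = -2 - 5 = -7)
w(V) = (-7 + V)/(-16 + V) (w(V) = (V - 7)/(V - 16) = (-7 + V)/(-16 + V))
-3*45 + 375*w(-21) = -3*45 + 375*((-7 - 21)/(-16 - 21)) = -135 + 375*(-28/(-37)) = -135 + 375*(-1/37*(-28)) = -135 + 375*(28/37) = -135 + 10500/37 = 5505/37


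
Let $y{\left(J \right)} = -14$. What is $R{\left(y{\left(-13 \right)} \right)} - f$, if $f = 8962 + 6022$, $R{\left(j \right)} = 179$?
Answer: $-14805$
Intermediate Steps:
$f = 14984$
$R{\left(y{\left(-13 \right)} \right)} - f = 179 - 14984 = -14805$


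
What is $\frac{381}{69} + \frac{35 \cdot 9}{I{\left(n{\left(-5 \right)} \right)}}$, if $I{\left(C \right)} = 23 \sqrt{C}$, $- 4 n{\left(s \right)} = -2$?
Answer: $\frac{127}{23} + \frac{315 \sqrt{2}}{23} \approx 24.89$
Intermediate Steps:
$n{\left(s \right)} = \frac{1}{2}$ ($n{\left(s \right)} = \left(- \frac{1}{4}\right) \left(-2\right) = \frac{1}{2}$)
$\frac{381}{69} + \frac{35 \cdot 9}{I{\left(n{\left(-5 \right)} \right)}} = \frac{381}{69} + \frac{35 \cdot 9}{23 \sqrt{\frac{1}{2}}} = 381 \cdot \frac{1}{69} + \frac{315}{23 \frac{\sqrt{2}}{2}} = \frac{127}{23} + \frac{315}{\frac{23}{2} \sqrt{2}} = \frac{127}{23} + 315 \frac{\sqrt{2}}{23} = \frac{127}{23} + \frac{315 \sqrt{2}}{23}$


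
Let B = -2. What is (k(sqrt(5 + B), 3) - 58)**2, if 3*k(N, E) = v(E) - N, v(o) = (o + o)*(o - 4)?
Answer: (180 + sqrt(3))**2/9 ≈ 3669.6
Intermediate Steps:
v(o) = 2*o*(-4 + o) (v(o) = (2*o)*(-4 + o) = 2*o*(-4 + o))
k(N, E) = -N/3 + 2*E*(-4 + E)/3 (k(N, E) = (2*E*(-4 + E) - N)/3 = (-N + 2*E*(-4 + E))/3 = -N/3 + 2*E*(-4 + E)/3)
(k(sqrt(5 + B), 3) - 58)**2 = ((-sqrt(5 - 2)/3 + (2/3)*3*(-4 + 3)) - 58)**2 = ((-sqrt(3)/3 + (2/3)*3*(-1)) - 58)**2 = ((-sqrt(3)/3 - 2) - 58)**2 = ((-2 - sqrt(3)/3) - 58)**2 = (-60 - sqrt(3)/3)**2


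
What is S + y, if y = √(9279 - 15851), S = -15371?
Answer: -15371 + 2*I*√1643 ≈ -15371.0 + 81.068*I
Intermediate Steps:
y = 2*I*√1643 (y = √(-6572) = 2*I*√1643 ≈ 81.068*I)
S + y = -15371 + 2*I*√1643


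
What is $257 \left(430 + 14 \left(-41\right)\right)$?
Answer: $-37008$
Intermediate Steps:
$257 \left(430 + 14 \left(-41\right)\right) = 257 \left(430 - 574\right) = 257 \left(-144\right) = -37008$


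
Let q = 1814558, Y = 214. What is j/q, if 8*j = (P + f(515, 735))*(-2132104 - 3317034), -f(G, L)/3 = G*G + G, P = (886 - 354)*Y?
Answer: 465473541667/1814558 ≈ 2.5652e+5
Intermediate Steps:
P = 113848 (P = (886 - 354)*214 = 532*214 = 113848)
f(G, L) = -3*G - 3*G² (f(G, L) = -3*(G*G + G) = -3*(G² + G) = -3*(G + G²) = -3*G - 3*G²)
j = 465473541667 (j = ((113848 - 3*515*(1 + 515))*(-2132104 - 3317034))/8 = ((113848 - 3*515*516)*(-5449138))/8 = ((113848 - 797220)*(-5449138))/8 = (-683372*(-5449138))/8 = (⅛)*3723788333336 = 465473541667)
j/q = 465473541667/1814558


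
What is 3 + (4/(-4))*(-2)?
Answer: 5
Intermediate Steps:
3 + (4/(-4))*(-2) = 3 + (4*(-¼))*(-2) = 3 - 1*(-2) = 3 + 2 = 5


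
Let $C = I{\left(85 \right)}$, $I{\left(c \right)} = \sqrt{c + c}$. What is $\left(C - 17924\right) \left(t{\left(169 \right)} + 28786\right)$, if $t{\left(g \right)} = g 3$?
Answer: $-525047732 + 29293 \sqrt{170} \approx -5.2467 \cdot 10^{8}$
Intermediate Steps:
$t{\left(g \right)} = 3 g$
$I{\left(c \right)} = \sqrt{2} \sqrt{c}$ ($I{\left(c \right)} = \sqrt{2 c} = \sqrt{2} \sqrt{c}$)
$C = \sqrt{170}$ ($C = \sqrt{2} \sqrt{85} = \sqrt{170} \approx 13.038$)
$\left(C - 17924\right) \left(t{\left(169 \right)} + 28786\right) = \left(\sqrt{170} - 17924\right) \left(3 \cdot 169 + 28786\right) = \left(-17924 + \sqrt{170}\right) \left(507 + 28786\right) = \left(-17924 + \sqrt{170}\right) 29293 = -525047732 + 29293 \sqrt{170}$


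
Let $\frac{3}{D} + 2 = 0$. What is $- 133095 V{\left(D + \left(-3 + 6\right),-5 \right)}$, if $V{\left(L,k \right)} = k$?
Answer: $665475$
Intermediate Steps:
$D = - \frac{3}{2}$ ($D = \frac{3}{-2 + 0} = \frac{3}{-2} = 3 \left(- \frac{1}{2}\right) = - \frac{3}{2} \approx -1.5$)
$- 133095 V{\left(D + \left(-3 + 6\right),-5 \right)} = \left(-133095\right) \left(-5\right) = 665475$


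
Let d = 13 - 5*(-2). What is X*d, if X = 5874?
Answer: 135102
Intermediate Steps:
d = 23 (d = 13 - 1*(-10) = 13 + 10 = 23)
X*d = 5874*23 = 135102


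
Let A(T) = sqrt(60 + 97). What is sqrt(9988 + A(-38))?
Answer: sqrt(9988 + sqrt(157)) ≈ 100.00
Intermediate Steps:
A(T) = sqrt(157)
sqrt(9988 + A(-38)) = sqrt(9988 + sqrt(157))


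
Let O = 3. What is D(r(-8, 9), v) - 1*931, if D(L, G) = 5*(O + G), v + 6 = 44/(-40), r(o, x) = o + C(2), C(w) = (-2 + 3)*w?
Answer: -1903/2 ≈ -951.50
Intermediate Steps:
C(w) = w (C(w) = 1*w = w)
r(o, x) = 2 + o (r(o, x) = o + 2 = 2 + o)
v = -71/10 (v = -6 + 44/(-40) = -6 + 44*(-1/40) = -6 - 11/10 = -71/10 ≈ -7.1000)
D(L, G) = 15 + 5*G (D(L, G) = 5*(3 + G) = 15 + 5*G)
D(r(-8, 9), v) - 1*931 = (15 + 5*(-71/10)) - 1*931 = (15 - 71/2) - 931 = -41/2 - 931 = -1903/2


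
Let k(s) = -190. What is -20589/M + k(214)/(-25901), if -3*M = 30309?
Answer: 535195259/261677803 ≈ 2.0452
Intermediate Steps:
M = -10103 (M = -1/3*30309 = -10103)
-20589/M + k(214)/(-25901) = -20589/(-10103) - 190/(-25901) = -20589*(-1/10103) - 190*(-1/25901) = 20589/10103 + 190/25901 = 535195259/261677803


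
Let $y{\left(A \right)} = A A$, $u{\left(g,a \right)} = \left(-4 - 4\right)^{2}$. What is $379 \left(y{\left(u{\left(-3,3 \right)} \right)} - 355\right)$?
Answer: $1417839$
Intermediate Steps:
$u{\left(g,a \right)} = 64$ ($u{\left(g,a \right)} = \left(-8\right)^{2} = 64$)
$y{\left(A \right)} = A^{2}$
$379 \left(y{\left(u{\left(-3,3 \right)} \right)} - 355\right) = 379 \left(64^{2} - 355\right) = 379 \left(4096 - 355\right) = 379 \cdot 3741 = 1417839$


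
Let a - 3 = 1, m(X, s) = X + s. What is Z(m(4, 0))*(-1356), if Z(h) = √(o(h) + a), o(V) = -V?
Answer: 0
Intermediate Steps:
a = 4 (a = 3 + 1 = 4)
Z(h) = √(4 - h) (Z(h) = √(-h + 4) = √(4 - h))
Z(m(4, 0))*(-1356) = √(4 - (4 + 0))*(-1356) = √(4 - 1*4)*(-1356) = √(4 - 4)*(-1356) = √0*(-1356) = 0*(-1356) = 0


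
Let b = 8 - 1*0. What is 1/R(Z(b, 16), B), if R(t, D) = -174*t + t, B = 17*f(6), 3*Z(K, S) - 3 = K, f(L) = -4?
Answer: -3/1903 ≈ -0.0015765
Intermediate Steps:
b = 8 (b = 8 + 0 = 8)
Z(K, S) = 1 + K/3
B = -68 (B = 17*(-4) = -68)
R(t, D) = -173*t
1/R(Z(b, 16), B) = 1/(-173*(1 + (⅓)*8)) = 1/(-173*(1 + 8/3)) = 1/(-173*11/3) = 1/(-1903/3) = -3/1903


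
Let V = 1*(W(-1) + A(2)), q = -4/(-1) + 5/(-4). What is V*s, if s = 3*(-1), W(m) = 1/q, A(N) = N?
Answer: -78/11 ≈ -7.0909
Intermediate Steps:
q = 11/4 (q = -4*(-1) + 5*(-1/4) = 4 - 5/4 = 11/4 ≈ 2.7500)
W(m) = 4/11 (W(m) = 1/(11/4) = 4/11)
s = -3
V = 26/11 (V = 1*(4/11 + 2) = 1*(26/11) = 26/11 ≈ 2.3636)
V*s = (26/11)*(-3) = -78/11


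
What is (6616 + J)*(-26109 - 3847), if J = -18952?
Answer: 369537216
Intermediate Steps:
(6616 + J)*(-26109 - 3847) = (6616 - 18952)*(-26109 - 3847) = -12336*(-29956) = 369537216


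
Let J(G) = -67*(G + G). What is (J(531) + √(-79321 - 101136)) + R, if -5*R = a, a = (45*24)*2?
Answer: -71586 + I*√180457 ≈ -71586.0 + 424.8*I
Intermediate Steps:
J(G) = -134*G
a = 2160 (a = 1080*2 = 2160)
R = -432 (R = -⅕*2160 = -432)
(J(531) + √(-79321 - 101136)) + R = (-134*531 + √(-79321 - 101136)) - 432 = (-71154 + √(-180457)) - 432 = (-71154 + I*√180457) - 432 = -71586 + I*√180457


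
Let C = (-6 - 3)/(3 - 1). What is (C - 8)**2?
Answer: 625/4 ≈ 156.25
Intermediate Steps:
C = -9/2 ≈ -4.5000
(C - 8)**2 = (-9/2 - 8)**2 = (-25/2)**2 = 625/4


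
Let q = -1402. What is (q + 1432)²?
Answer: 900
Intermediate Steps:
(q + 1432)² = (-1402 + 1432)² = 30² = 900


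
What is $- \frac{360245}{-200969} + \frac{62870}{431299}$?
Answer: $\frac{168008229285}{86677728731} \approx 1.9383$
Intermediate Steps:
$- \frac{360245}{-200969} + \frac{62870}{431299} = \left(-360245\right) \left(- \frac{1}{200969}\right) + 62870 \cdot \frac{1}{431299} = \frac{360245}{200969} + \frac{62870}{431299} = \frac{168008229285}{86677728731}$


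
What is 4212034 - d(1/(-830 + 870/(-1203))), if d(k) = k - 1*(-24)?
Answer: 1403104771601/333120 ≈ 4.2120e+6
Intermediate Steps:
d(k) = 24 + k (d(k) = k + 24 = 24 + k)
4212034 - d(1/(-830 + 870/(-1203))) = 4212034 - (24 + 1/(-830 + 870/(-1203))) = 4212034 - (24 + 1/(-830 + 870*(-1/1203))) = 4212034 - (24 + 1/(-830 - 290/401)) = 4212034 - (24 + 1/(-333120/401)) = 4212034 - (24 - 401/333120) = 4212034 - 1*7994479/333120 = 4212034 - 7994479/333120 = 1403104771601/333120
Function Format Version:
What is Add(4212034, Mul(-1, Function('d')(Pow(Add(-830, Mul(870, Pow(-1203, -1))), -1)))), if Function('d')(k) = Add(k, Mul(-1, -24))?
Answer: Rational(1403104771601, 333120) ≈ 4.2120e+6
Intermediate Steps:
Function('d')(k) = Add(24, k) (Function('d')(k) = Add(k, 24) = Add(24, k))
Add(4212034, Mul(-1, Function('d')(Pow(Add(-830, Mul(870, Pow(-1203, -1))), -1)))) = Add(4212034, Mul(-1, Add(24, Pow(Add(-830, Mul(870, Pow(-1203, -1))), -1)))) = Add(4212034, Mul(-1, Add(24, Pow(Add(-830, Mul(870, Rational(-1, 1203))), -1)))) = Add(4212034, Mul(-1, Add(24, Pow(Add(-830, Rational(-290, 401)), -1)))) = Add(4212034, Mul(-1, Add(24, Pow(Rational(-333120, 401), -1)))) = Add(4212034, Mul(-1, Add(24, Rational(-401, 333120)))) = Add(4212034, Mul(-1, Rational(7994479, 333120))) = Add(4212034, Rational(-7994479, 333120)) = Rational(1403104771601, 333120)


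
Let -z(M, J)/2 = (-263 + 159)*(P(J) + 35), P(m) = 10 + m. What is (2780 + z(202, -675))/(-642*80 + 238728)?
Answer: -32065/46842 ≈ -0.68454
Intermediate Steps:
z(M, J) = 9360 + 208*J (z(M, J) = -2*(-263 + 159)*((10 + J) + 35) = -(-208)*(45 + J) = -2*(-4680 - 104*J) = 9360 + 208*J)
(2780 + z(202, -675))/(-642*80 + 238728) = (2780 + (9360 + 208*(-675)))/(-642*80 + 238728) = (2780 + (9360 - 140400))/(-51360 + 238728) = (2780 - 131040)/187368 = -128260*1/187368 = -32065/46842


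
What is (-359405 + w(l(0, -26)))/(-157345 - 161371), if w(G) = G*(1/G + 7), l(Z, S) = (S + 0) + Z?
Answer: 179793/159358 ≈ 1.1282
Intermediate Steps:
l(Z, S) = S + Z
w(G) = G*(7 + 1/G) (w(G) = G*(1/G + 7) = G*(7 + 1/G))
(-359405 + w(l(0, -26)))/(-157345 - 161371) = (-359405 + (1 + 7*(-26 + 0)))/(-157345 - 161371) = (-359405 + (1 + 7*(-26)))/(-318716) = (-359405 + (1 - 182))*(-1/318716) = (-359405 - 181)*(-1/318716) = -359586*(-1/318716) = 179793/159358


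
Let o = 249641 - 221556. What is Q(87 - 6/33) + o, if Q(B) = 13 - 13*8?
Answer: 27994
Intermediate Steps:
o = 28085
Q(B) = -91 (Q(B) = 13 - 104 = -91)
Q(87 - 6/33) + o = -91 + 28085 = 27994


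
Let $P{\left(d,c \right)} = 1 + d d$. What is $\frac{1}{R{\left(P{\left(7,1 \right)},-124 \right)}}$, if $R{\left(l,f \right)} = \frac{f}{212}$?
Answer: $- \frac{53}{31} \approx -1.7097$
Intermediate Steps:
$P{\left(d,c \right)} = 1 + d^{2}$
$R{\left(l,f \right)} = \frac{f}{212}$ ($R{\left(l,f \right)} = f \frac{1}{212} = \frac{f}{212}$)
$\frac{1}{R{\left(P{\left(7,1 \right)},-124 \right)}} = \frac{1}{\frac{1}{212} \left(-124\right)} = \frac{1}{- \frac{31}{53}} = - \frac{53}{31}$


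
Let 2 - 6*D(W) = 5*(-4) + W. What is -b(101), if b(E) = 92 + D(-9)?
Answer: -583/6 ≈ -97.167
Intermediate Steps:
D(W) = 11/3 - W/6 (D(W) = ⅓ - (5*(-4) + W)/6 = ⅓ - (-20 + W)/6 = ⅓ + (10/3 - W/6) = 11/3 - W/6)
b(E) = 583/6 (b(E) = 92 + (11/3 - ⅙*(-9)) = 92 + (11/3 + 3/2) = 92 + 31/6 = 583/6)
-b(101) = -1*583/6 = -583/6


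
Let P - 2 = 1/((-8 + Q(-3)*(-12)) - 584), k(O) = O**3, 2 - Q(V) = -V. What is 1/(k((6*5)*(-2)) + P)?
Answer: -580/125278841 ≈ -4.6297e-6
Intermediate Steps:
Q(V) = 2 + V (Q(V) = 2 - (-1)*V = 2 + V)
P = 1159/580 (P = 2 + 1/((-8 + (2 - 3)*(-12)) - 584) = 2 + 1/((-8 - 1*(-12)) - 584) = 2 + 1/((-8 + 12) - 584) = 2 + 1/(4 - 584) = 2 + 1/(-580) = 2 - 1/580 = 1159/580 ≈ 1.9983)
1/(k((6*5)*(-2)) + P) = 1/(((6*5)*(-2))**3 + 1159/580) = 1/((30*(-2))**3 + 1159/580) = 1/((-60)**3 + 1159/580) = 1/(-216000 + 1159/580) = 1/(-125278841/580) = -580/125278841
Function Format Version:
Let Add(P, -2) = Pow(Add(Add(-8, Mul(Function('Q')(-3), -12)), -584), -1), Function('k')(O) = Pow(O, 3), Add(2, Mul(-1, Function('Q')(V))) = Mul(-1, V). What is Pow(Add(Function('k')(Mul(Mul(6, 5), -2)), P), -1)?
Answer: Rational(-580, 125278841) ≈ -4.6297e-6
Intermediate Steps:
Function('Q')(V) = Add(2, V) (Function('Q')(V) = Add(2, Mul(-1, Mul(-1, V))) = Add(2, V))
P = Rational(1159, 580) (P = Add(2, Pow(Add(Add(-8, Mul(Add(2, -3), -12)), -584), -1)) = Add(2, Pow(Add(Add(-8, Mul(-1, -12)), -584), -1)) = Add(2, Pow(Add(Add(-8, 12), -584), -1)) = Add(2, Pow(Add(4, -584), -1)) = Add(2, Pow(-580, -1)) = Add(2, Rational(-1, 580)) = Rational(1159, 580) ≈ 1.9983)
Pow(Add(Function('k')(Mul(Mul(6, 5), -2)), P), -1) = Pow(Add(Pow(Mul(Mul(6, 5), -2), 3), Rational(1159, 580)), -1) = Pow(Add(Pow(Mul(30, -2), 3), Rational(1159, 580)), -1) = Pow(Add(Pow(-60, 3), Rational(1159, 580)), -1) = Pow(Add(-216000, Rational(1159, 580)), -1) = Pow(Rational(-125278841, 580), -1) = Rational(-580, 125278841)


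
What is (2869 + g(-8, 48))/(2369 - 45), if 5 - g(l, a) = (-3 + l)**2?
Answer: 2753/2324 ≈ 1.1846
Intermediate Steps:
g(l, a) = 5 - (-3 + l)**2
(2869 + g(-8, 48))/(2369 - 45) = (2869 + (5 - (-3 - 8)**2))/(2369 - 45) = (2869 + (5 - 1*(-11)**2))/2324 = (2869 + (5 - 1*121))*(1/2324) = (2869 + (5 - 121))*(1/2324) = (2869 - 116)*(1/2324) = 2753*(1/2324) = 2753/2324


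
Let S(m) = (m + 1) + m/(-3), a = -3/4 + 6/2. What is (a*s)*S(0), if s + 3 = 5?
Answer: 9/2 ≈ 4.5000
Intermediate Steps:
s = 2 (s = -3 + 5 = 2)
a = 9/4 (a = -3*¼ + 6*(½) = -¾ + 3 = 9/4 ≈ 2.2500)
S(m) = 1 + 2*m/3 (S(m) = (1 + m) + m*(-⅓) = (1 + m) - m/3 = 1 + 2*m/3)
(a*s)*S(0) = ((9/4)*2)*(1 + (⅔)*0) = 9*(1 + 0)/2 = (9/2)*1 = 9/2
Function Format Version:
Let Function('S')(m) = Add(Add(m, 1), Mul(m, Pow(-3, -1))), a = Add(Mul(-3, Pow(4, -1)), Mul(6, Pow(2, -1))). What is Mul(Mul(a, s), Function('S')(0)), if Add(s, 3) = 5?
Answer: Rational(9, 2) ≈ 4.5000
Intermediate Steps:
s = 2 (s = Add(-3, 5) = 2)
a = Rational(9, 4) (a = Add(Mul(-3, Rational(1, 4)), Mul(6, Rational(1, 2))) = Add(Rational(-3, 4), 3) = Rational(9, 4) ≈ 2.2500)
Function('S')(m) = Add(1, Mul(Rational(2, 3), m)) (Function('S')(m) = Add(Add(1, m), Mul(m, Rational(-1, 3))) = Add(Add(1, m), Mul(Rational(-1, 3), m)) = Add(1, Mul(Rational(2, 3), m)))
Mul(Mul(a, s), Function('S')(0)) = Mul(Mul(Rational(9, 4), 2), Add(1, Mul(Rational(2, 3), 0))) = Mul(Rational(9, 2), Add(1, 0)) = Mul(Rational(9, 2), 1) = Rational(9, 2)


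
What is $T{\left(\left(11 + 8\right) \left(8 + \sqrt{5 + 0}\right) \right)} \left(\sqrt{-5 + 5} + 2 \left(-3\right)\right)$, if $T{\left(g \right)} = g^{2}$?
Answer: $-149454 - 34656 \sqrt{5} \approx -2.2695 \cdot 10^{5}$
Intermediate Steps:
$T{\left(\left(11 + 8\right) \left(8 + \sqrt{5 + 0}\right) \right)} \left(\sqrt{-5 + 5} + 2 \left(-3\right)\right) = \left(\left(11 + 8\right) \left(8 + \sqrt{5 + 0}\right)\right)^{2} \left(\sqrt{-5 + 5} + 2 \left(-3\right)\right) = \left(19 \left(8 + \sqrt{5}\right)\right)^{2} \left(\sqrt{0} - 6\right) = \left(152 + 19 \sqrt{5}\right)^{2} \left(0 - 6\right) = \left(152 + 19 \sqrt{5}\right)^{2} \left(-6\right) = - 6 \left(152 + 19 \sqrt{5}\right)^{2}$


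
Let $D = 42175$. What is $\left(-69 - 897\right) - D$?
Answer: $-43141$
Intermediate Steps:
$\left(-69 - 897\right) - D = \left(-69 - 897\right) - 42175 = -966 - 42175 = -43141$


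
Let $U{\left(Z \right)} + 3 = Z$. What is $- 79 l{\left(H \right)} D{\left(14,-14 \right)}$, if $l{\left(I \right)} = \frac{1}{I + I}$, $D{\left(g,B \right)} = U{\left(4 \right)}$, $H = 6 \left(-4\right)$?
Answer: $\frac{79}{48} \approx 1.6458$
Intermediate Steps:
$U{\left(Z \right)} = -3 + Z$
$H = -24$
$D{\left(g,B \right)} = 1$ ($D{\left(g,B \right)} = -3 + 4 = 1$)
$l{\left(I \right)} = \frac{1}{2 I}$
$- 79 l{\left(H \right)} D{\left(14,-14 \right)} = - 79 \frac{1}{2 \left(-24\right)} 1 = - 79 \cdot \frac{1}{2} \left(- \frac{1}{24}\right) 1 = \left(-79\right) \left(- \frac{1}{48}\right) 1 = \frac{79}{48} \cdot 1 = \frac{79}{48}$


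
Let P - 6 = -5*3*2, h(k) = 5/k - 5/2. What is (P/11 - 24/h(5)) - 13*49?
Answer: -6855/11 ≈ -623.18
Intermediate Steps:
h(k) = -5/2 + 5/k (h(k) = 5/k - 5*1/2 = 5/k - 5/2 = -5/2 + 5/k)
P = -24 (P = 6 - 5*3*2 = 6 - 15*2 = 6 - 30 = -24)
(P/11 - 24/h(5)) - 13*49 = (-24/11 - 24/(-5/2 + 5/5)) - 13*49 = (-24*1/11 - 24/(-5/2 + 5*(1/5))) - 637 = (-24/11 - 24/(-5/2 + 1)) - 637 = (-24/11 - 24/(-3/2)) - 637 = (-24/11 - 24*(-2/3)) - 637 = (-24/11 + 16) - 637 = 152/11 - 637 = -6855/11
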